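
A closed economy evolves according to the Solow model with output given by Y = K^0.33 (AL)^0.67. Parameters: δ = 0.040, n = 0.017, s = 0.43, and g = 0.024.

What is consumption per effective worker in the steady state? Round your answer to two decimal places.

At the steady state, Δk = 0, so s·k^α = (n + g + δ)·k.
Rearranging, k^(1−α) = s / (n + g + δ).
k^0.67 = 0.43 / (0.017 + 0.024 + 0.040) = 0.43 / 0.081 = 5.3086
k* = 5.3086^(1/0.67) ≈ 12.0798
y* = (k*)^α = 12.0798^0.33 ≈ 2.2755
c* = (1 − s)·y* = (1 − 0.43) × 2.2755 ≈ 1.2970

c* = 1.30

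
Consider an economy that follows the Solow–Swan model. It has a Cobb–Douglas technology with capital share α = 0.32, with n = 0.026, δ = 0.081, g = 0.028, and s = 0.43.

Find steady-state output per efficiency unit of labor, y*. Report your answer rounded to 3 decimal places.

In steady state, investment equals break-even investment: s·k^α = (n + g + δ)·k.
Rearranging, k^(1−α) = s / (n + g + δ).
k^0.68 = 0.43 / (0.026 + 0.028 + 0.081) = 0.43 / 0.135 = 3.1852
k* = 3.1852^(1/0.68) ≈ 5.4942
y* = (k*)^α = 5.4942^0.32 ≈ 1.7249

y* = 1.725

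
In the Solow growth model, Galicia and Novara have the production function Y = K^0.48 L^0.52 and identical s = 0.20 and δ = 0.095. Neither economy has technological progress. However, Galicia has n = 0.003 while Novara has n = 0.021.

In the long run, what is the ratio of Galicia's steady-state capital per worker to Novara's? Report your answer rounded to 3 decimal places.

Steady-state k* = [s/(n + δ)]^(1/(1−α)), so the ratio is [ (s_G/(n + δ)_G) / (s_N/(n + δ)_N) ]^1.9231.
s_G/(n + δ)_G = 0.20/0.098 = 2.0408; s_N/(n + δ)_N = 0.20/0.116 = 1.7241.
Ratio = (2.0408/1.7241)^1.9231 = 1.1837^1.9231 ≈ 1.3831

k*_G / k*_N ≈ 1.383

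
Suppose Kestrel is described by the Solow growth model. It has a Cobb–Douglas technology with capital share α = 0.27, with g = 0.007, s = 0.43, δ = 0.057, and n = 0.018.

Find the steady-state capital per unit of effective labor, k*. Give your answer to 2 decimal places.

At the steady state, Δk = 0, so s·k^α = (n + g + δ)·k.
Dividing both sides by k: k^(1−α) = s / (n + g + δ).
k^0.73 = 0.43 / (0.018 + 0.007 + 0.057) = 0.43 / 0.082 = 5.2439
k* = 5.2439^(1/0.73) ≈ 9.6789

k* ≈ 9.68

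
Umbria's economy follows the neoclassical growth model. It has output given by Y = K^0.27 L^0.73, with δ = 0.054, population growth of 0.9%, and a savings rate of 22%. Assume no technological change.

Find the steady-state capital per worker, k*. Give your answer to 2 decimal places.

At the steady state, Δk = 0, so s·k^α = (n + δ)·k.
Rearranging, k^(1−α) = s / (n + δ).
k^0.73 = 0.22 / (0.009 + 0.054) = 0.22 / 0.063 = 3.4921
k* = 3.4921^(1/0.73) ≈ 5.5457

k* = 5.55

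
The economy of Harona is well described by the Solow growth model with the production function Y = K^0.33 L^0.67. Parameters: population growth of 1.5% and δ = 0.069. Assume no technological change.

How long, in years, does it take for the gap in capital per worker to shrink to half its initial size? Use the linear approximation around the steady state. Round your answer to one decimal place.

Near the steady state the convergence rate is λ = (1 − α)(n + δ).
λ = (1 − 0.33) × 0.084 = 0.67 × 0.084 = 0.05628
Half-life = ln 2 / λ = 0.6931 / 0.05628 ≈ 12.32 years

half-life ≈ 12.3 years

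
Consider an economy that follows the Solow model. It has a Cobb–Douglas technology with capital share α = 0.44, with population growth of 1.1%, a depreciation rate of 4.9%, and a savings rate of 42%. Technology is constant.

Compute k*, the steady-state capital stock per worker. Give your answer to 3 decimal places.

k* = 32.293

In steady state, investment equals break-even investment: s·k^α = (n + δ)·k.
Dividing both sides by k: k^(1−α) = s / (n + δ).
k^0.56 = 0.42 / (0.011 + 0.049) = 0.42 / 0.060 = 7.0000
k* = 7.0000^(1/0.56) ≈ 32.2926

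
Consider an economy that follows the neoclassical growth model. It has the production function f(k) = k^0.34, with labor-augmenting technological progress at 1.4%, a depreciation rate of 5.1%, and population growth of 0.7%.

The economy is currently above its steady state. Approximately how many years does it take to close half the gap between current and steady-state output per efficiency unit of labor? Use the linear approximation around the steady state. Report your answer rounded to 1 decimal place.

t_½ ≈ 14.6 years

Near the steady state the convergence rate is λ = (1 − α)(n + g + δ).
λ = (1 − 0.34) × 0.072 = 0.66 × 0.072 = 0.04752
Half-life = ln 2 / λ = 0.6931 / 0.04752 ≈ 14.59 years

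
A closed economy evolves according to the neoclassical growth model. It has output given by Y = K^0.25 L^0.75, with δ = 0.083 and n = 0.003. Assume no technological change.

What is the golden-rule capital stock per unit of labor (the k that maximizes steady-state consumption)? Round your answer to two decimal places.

The golden rule sets f'(k) = n + δ, i.e. α·k^(α−1) = n + δ.
So k^(1−α) = α / (n + δ) = 0.25 / 0.086 = 2.9070.
k_gold = 2.9070^(1/0.75) ≈ 4.1488

k_gold ≈ 4.15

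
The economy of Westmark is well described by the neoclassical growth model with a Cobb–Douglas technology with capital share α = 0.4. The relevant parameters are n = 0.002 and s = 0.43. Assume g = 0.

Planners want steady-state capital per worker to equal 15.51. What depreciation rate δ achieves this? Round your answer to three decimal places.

Steady state requires s·f(k) = (n + δ)·k, i.e. s·k^α = (n + δ)·k.
So s / (n + δ) = (k*)^(1−α) = 15.51^0.6 = 5.1804.
Therefore n + δ = s / 5.1804 = 0.43 / 5.1804 = 0.0830, so δ = 0.0830 − 0.002 = 0.0810.

δ ≈ 0.081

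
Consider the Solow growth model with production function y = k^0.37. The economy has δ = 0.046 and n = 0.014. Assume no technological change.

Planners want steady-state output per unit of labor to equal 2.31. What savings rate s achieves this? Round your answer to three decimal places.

s ≈ 0.250

In steady state, investment equals break-even investment: s·k^α = (n + δ)·k.
Since y* = [s/(n + δ)]^(α/(1−α)), we have s/(n + δ) = (y*)^((1−α)/α) = 2.31^1.7027 = 4.1603.
Therefore s = 4.1603 × (n + δ) = 4.1603 × 0.060 = 0.2496.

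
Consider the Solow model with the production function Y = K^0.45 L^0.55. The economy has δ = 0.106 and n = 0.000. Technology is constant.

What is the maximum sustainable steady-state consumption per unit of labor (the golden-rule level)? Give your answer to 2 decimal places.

At the golden rule, f'(k) = n + δ, so α·k^(α−1) = n + δ and k_gold = (α/(n + δ))^(1/(1−α)).
k_gold = (0.45/0.106)^(1/0.55) = 4.2453^1.8182 ≈ 13.8568
c_gold = f(k_gold) − (n + δ)·k_gold = 3.2640 − 0.106×13.8568 ≈ 1.7952

c_gold ≈ 1.80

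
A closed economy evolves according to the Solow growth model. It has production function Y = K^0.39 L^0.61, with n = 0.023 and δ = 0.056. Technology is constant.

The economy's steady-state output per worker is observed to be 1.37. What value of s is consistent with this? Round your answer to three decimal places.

In steady state, investment equals break-even investment: s·k^α = (n + δ)·k.
Since y* = [s/(n + δ)]^(α/(1−α)), we have s/(n + δ) = (y*)^((1−α)/α) = 1.37^1.5641 = 1.6362.
Therefore s = 1.6362 × (n + δ) = 1.6362 × 0.079 = 0.1293.

s ≈ 0.129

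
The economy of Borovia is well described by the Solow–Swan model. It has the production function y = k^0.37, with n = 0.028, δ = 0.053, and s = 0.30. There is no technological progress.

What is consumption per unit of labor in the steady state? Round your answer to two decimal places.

In steady state, investment equals break-even investment: s·k^α = (n + δ)·k.
Rearranging, k^(1−α) = s / (n + δ).
k^0.63 = 0.30 / (0.028 + 0.053) = 0.30 / 0.081 = 3.7037
k* = 3.7037^(1/0.63) ≈ 7.9909
y* = (k*)^α = 7.9909^0.37 ≈ 2.1575
c* = (1 − s)·y* = (1 − 0.30) × 2.1575 ≈ 1.5103

c* ≈ 1.51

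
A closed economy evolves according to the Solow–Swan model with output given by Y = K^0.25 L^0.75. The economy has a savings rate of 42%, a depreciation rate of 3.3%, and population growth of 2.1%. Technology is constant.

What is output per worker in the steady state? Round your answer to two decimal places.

Steady state requires s·f(k) = (n + δ)·k, i.e. s·k^α = (n + δ)·k.
Rearranging, k^(1−α) = s / (n + δ).
k^0.75 = 0.42 / (0.021 + 0.033) = 0.42 / 0.054 = 7.7778
k* = 7.7778^(1/0.75) ≈ 15.4102
y* = (k*)^α = 15.4102^0.25 ≈ 1.9813

y* = 1.98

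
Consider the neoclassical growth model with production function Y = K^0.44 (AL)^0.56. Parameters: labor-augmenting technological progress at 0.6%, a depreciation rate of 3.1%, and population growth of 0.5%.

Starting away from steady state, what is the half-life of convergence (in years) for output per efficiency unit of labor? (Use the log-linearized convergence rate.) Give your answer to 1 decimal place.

about 29.5 years

Near the steady state the convergence rate is λ = (1 − α)(n + g + δ).
λ = (1 − 0.44) × 0.042 = 0.56 × 0.042 = 0.02352
Half-life = ln 2 / λ = 0.6931 / 0.02352 ≈ 29.47 years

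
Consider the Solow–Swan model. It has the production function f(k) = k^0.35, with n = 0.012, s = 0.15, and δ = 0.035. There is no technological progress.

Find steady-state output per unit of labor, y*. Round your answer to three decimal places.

In steady state, investment equals break-even investment: s·k^α = (n + δ)·k.
Rearranging, k^(1−α) = s / (n + δ).
k^0.65 = 0.15 / (0.012 + 0.035) = 0.15 / 0.047 = 3.1915
k* = 3.1915^(1/0.65) ≈ 5.9618
y* = (k*)^α = 5.9618^0.35 ≈ 1.8680

y* = 1.868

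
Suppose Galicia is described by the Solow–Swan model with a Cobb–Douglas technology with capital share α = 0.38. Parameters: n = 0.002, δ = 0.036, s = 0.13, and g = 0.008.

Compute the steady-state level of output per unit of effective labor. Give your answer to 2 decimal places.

y* = 1.89

At the steady state, Δk = 0, so s·k^α = (n + g + δ)·k.
Rearranging, k^(1−α) = s / (n + g + δ).
k^0.62 = 0.13 / (0.002 + 0.008 + 0.036) = 0.13 / 0.046 = 2.8261
k* = 2.8261^(1/0.62) ≈ 5.3422
y* = (k*)^α = 5.3422^0.38 ≈ 1.8903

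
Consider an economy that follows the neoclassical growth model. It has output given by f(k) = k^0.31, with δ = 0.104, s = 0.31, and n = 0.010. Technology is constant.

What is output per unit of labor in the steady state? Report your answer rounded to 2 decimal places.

Steady state requires s·f(k) = (n + δ)·k, i.e. s·k^α = (n + δ)·k.
Dividing both sides by k: k^(1−α) = s / (n + δ).
k^0.69 = 0.31 / (0.010 + 0.104) = 0.31 / 0.114 = 2.7193
k* = 2.7193^(1/0.69) ≈ 4.2623
y* = (k*)^α = 4.2623^0.31 ≈ 1.5674

y* = 1.57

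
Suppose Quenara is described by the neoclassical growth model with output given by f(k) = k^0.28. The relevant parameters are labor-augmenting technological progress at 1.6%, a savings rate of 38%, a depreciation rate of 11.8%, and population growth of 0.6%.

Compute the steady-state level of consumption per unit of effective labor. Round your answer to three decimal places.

c* ≈ 0.914

At the steady state, Δk = 0, so s·k^α = (n + g + δ)·k.
Rearranging, k^(1−α) = s / (n + g + δ).
k^0.72 = 0.38 / (0.006 + 0.016 + 0.118) = 0.38 / 0.140 = 2.7143
k* = 2.7143^(1/0.72) ≈ 4.0022
y* = (k*)^α = 4.0022^0.28 ≈ 1.4745
c* = (1 − s)·y* = (1 − 0.38) × 1.4745 ≈ 0.9142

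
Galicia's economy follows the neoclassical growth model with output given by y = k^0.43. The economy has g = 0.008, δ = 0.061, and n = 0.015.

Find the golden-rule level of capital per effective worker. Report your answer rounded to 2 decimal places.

The golden rule sets f'(k) = n + g + δ, i.e. α·k^(α−1) = n + g + δ.
So k^(1−α) = α / (n + g + δ) = 0.43 / 0.084 = 5.1190.
k_gold = 5.1190^(1/0.57) ≈ 17.5463

k_gold ≈ 17.55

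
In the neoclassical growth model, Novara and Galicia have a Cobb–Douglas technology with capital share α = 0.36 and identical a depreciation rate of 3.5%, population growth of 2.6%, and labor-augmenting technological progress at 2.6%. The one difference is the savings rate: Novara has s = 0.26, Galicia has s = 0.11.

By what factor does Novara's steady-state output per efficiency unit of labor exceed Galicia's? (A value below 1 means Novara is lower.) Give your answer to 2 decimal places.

Steady-state y* = [s/(n + g + δ)]^(α/(1−α)), so the ratio is [ (s_N/(n + g + δ)_N) / (s_G/(n + g + δ)_G) ]^0.5625.
s_N/(n + g + δ)_N = 0.26/0.087 = 2.9885; s_G/(n + g + δ)_G = 0.11/0.087 = 1.2644.
Ratio = (2.9885/1.2644)^0.5625 = 2.3636^0.5625 ≈ 1.6223

y*_N / y*_G ≈ 1.62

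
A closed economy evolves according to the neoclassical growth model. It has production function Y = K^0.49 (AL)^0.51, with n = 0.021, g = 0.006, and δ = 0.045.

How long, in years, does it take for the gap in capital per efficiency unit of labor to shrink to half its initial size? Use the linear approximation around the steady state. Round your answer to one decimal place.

Near the steady state the convergence rate is λ = (1 − α)(n + g + δ).
λ = (1 − 0.49) × 0.072 = 0.51 × 0.072 = 0.03672
Half-life = ln 2 / λ = 0.6931 / 0.03672 ≈ 18.88 years

t_½ ≈ 18.9 years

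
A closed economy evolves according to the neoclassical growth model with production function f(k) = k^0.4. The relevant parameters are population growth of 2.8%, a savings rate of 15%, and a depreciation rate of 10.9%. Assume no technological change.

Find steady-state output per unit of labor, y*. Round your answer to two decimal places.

y* = 1.06

In steady state, investment equals break-even investment: s·k^α = (n + δ)·k.
Rearranging, k^(1−α) = s / (n + δ).
k^0.6 = 0.15 / (0.028 + 0.109) = 0.15 / 0.137 = 1.0949
k* = 1.0949^(1/0.6) ≈ 1.1631
y* = (k*)^α = 1.1631^0.4 ≈ 1.0623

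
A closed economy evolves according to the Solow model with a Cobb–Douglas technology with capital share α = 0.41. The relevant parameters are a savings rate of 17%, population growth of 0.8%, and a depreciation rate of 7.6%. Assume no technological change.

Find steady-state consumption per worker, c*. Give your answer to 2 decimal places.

c* ≈ 1.35

Steady state requires s·f(k) = (n + δ)·k, i.e. s·k^α = (n + δ)·k.
Dividing both sides by k: k^(1−α) = s / (n + δ).
k^0.59 = 0.17 / (0.008 + 0.076) = 0.17 / 0.084 = 2.0238
k* = 2.0238^(1/0.59) ≈ 3.3031
y* = (k*)^α = 3.3031^0.41 ≈ 1.6321
c* = (1 − s)·y* = (1 − 0.17) × 1.6321 ≈ 1.3546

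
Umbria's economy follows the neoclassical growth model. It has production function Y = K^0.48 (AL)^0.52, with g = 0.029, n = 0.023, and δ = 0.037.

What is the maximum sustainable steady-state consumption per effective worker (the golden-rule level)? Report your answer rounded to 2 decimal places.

c_gold ≈ 2.46

At the golden rule, f'(k) = n + g + δ, so α·k^(α−1) = n + g + δ and k_gold = (α/(n + g + δ))^(1/(1−α)).
k_gold = (0.48/0.089)^(1/0.52) = 5.3933^1.9231 ≈ 25.5523
c_gold = f(k_gold) − (n + g + δ)·k_gold = 4.7377 − 0.089×25.5523 ≈ 2.4635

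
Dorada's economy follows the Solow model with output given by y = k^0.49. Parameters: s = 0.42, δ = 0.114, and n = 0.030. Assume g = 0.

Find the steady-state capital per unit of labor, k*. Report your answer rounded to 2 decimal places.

k* ≈ 8.16

At the steady state, Δk = 0, so s·k^α = (n + δ)·k.
Rearranging, k^(1−α) = s / (n + δ).
k^0.51 = 0.42 / (0.030 + 0.114) = 0.42 / 0.144 = 2.9167
k* = 2.9167^(1/0.51) ≈ 8.1574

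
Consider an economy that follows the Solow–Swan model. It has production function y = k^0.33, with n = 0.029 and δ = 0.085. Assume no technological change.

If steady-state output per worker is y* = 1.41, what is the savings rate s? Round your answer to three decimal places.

s ≈ 0.229

At the steady state, Δk = 0, so s·k^α = (n + δ)·k.
Since y* = [s/(n + δ)]^(α/(1−α)), we have s/(n + δ) = (y*)^((1−α)/α) = 1.41^2.0303 = 2.0089.
Therefore s = 2.0089 × (n + δ) = 2.0089 × 0.114 = 0.2290.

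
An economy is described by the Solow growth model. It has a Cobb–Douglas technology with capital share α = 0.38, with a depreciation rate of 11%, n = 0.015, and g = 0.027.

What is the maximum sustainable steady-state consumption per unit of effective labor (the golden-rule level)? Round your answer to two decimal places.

At the golden rule, f'(k) = n + g + δ, so α·k^(α−1) = n + g + δ and k_gold = (α/(n + g + δ))^(1/(1−α)).
k_gold = (0.38/0.152)^(1/0.62) = 2.5000^1.6129 ≈ 4.3837
c_gold = f(k_gold) − (n + g + δ)·k_gold = 1.7535 − 0.152×4.3837 ≈ 1.0872

c_gold ≈ 1.09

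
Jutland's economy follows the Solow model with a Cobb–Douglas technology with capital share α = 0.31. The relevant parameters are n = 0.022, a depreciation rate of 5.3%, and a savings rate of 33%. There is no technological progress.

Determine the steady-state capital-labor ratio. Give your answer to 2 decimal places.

At the steady state, Δk = 0, so s·k^α = (n + δ)·k.
Rearranging, k^(1−α) = s / (n + δ).
k^0.69 = 0.33 / (0.022 + 0.053) = 0.33 / 0.075 = 4.4000
k* = 4.4000^(1/0.69) ≈ 8.5613

k* ≈ 8.56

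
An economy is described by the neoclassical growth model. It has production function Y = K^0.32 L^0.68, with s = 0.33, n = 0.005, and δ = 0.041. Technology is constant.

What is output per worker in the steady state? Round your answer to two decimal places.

y* = 2.53

At the steady state, Δk = 0, so s·k^α = (n + δ)·k.
Dividing both sides by k: k^(1−α) = s / (n + δ).
k^0.68 = 0.33 / (0.005 + 0.041) = 0.33 / 0.046 = 7.1739
k* = 7.1739^(1/0.68) ≈ 18.1328
y* = (k*)^α = 18.1328^0.32 ≈ 2.5276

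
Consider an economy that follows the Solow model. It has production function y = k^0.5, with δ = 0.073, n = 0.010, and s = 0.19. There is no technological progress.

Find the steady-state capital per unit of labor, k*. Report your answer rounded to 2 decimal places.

Steady state requires s·f(k) = (n + δ)·k, i.e. s·k^α = (n + δ)·k.
Dividing both sides by k: k^(1−α) = s / (n + δ).
k^0.5 = 0.19 / (0.010 + 0.073) = 0.19 / 0.083 = 2.2892
k* = 2.2892^(1/0.5) ≈ 5.2404

k* = 5.24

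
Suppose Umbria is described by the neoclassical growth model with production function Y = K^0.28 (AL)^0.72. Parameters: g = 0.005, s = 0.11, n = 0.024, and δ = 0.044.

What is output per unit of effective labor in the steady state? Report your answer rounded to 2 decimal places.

y* ≈ 1.17

Steady state requires s·f(k) = (n + g + δ)·k, i.e. s·k^α = (n + g + δ)·k.
Rearranging, k^(1−α) = s / (n + g + δ).
k^0.72 = 0.11 / (0.024 + 0.005 + 0.044) = 0.11 / 0.073 = 1.5068
k* = 1.5068^(1/0.72) ≈ 1.7673
y* = (k*)^α = 1.7673^0.28 ≈ 1.1729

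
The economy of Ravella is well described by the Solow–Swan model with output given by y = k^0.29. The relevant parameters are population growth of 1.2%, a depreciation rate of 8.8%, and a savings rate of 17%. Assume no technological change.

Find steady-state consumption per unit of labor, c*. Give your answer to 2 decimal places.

In steady state, investment equals break-even investment: s·k^α = (n + δ)·k.
Rearranging, k^(1−α) = s / (n + δ).
k^0.71 = 0.17 / (0.012 + 0.088) = 0.17 / 0.100 = 1.7000
k* = 1.7000^(1/0.71) ≈ 2.1114
y* = (k*)^α = 2.1114^0.29 ≈ 1.2420
c* = (1 − s)·y* = (1 − 0.17) × 1.2420 ≈ 1.0309

c* ≈ 1.03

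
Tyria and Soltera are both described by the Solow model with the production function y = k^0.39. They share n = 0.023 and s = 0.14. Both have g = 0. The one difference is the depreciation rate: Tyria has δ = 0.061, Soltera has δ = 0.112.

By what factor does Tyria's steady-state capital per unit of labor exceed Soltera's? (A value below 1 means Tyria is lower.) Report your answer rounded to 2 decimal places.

k*_T / k*_S ≈ 2.18

Steady-state k* = [s/(n + δ)]^(1/(1−α)), so the ratio is [ (s_T/(n + δ)_T) / (s_S/(n + δ)_S) ]^1.6393.
s_T/(n + δ)_T = 0.14/0.084 = 1.6667; s_S/(n + δ)_S = 0.14/0.135 = 1.0370.
Ratio = (1.6667/1.0370)^1.6393 = 1.6072^1.6393 ≈ 2.1768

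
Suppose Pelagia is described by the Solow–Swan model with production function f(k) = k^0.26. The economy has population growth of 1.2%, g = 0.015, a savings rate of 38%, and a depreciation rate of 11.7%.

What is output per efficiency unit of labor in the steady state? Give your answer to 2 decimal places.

Steady state requires s·f(k) = (n + g + δ)·k, i.e. s·k^α = (n + g + δ)·k.
Rearranging, k^(1−α) = s / (n + g + δ).
k^0.74 = 0.38 / (0.012 + 0.015 + 0.117) = 0.38 / 0.144 = 2.6389
k* = 2.6389^(1/0.74) ≈ 3.7110
y* = (k*)^α = 3.7110^0.26 ≈ 1.4063

y* = 1.41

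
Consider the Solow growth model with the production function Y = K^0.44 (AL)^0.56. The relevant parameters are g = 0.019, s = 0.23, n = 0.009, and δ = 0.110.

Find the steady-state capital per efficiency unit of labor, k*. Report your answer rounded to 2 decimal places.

k* = 2.49

In steady state, investment equals break-even investment: s·k^α = (n + g + δ)·k.
Rearranging, k^(1−α) = s / (n + g + δ).
k^0.56 = 0.23 / (0.009 + 0.019 + 0.110) = 0.23 / 0.138 = 1.6667
k* = 1.6667^(1/0.56) ≈ 2.4899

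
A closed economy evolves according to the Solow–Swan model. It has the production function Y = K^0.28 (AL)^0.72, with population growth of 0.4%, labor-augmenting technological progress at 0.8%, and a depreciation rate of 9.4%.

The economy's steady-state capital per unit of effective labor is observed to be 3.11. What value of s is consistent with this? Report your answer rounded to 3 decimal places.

s ≈ 0.240

At the steady state, Δk = 0, so s·k^α = (n + g + δ)·k.
So s / (n + g + δ) = (k*)^(1−α) = 3.11^0.72 = 2.2635.
Therefore s = 2.2635 × (n + g + δ) = 2.2635 × 0.106 = 0.2399.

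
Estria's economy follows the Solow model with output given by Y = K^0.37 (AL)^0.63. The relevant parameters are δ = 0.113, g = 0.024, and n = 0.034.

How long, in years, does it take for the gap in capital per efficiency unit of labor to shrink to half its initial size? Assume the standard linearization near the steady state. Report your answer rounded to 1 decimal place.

Near the steady state the convergence rate is λ = (1 − α)(n + g + δ).
λ = (1 − 0.37) × 0.171 = 0.63 × 0.171 = 0.10773
Half-life = ln 2 / λ = 0.6931 / 0.10773 ≈ 6.43 years

about 6.4 years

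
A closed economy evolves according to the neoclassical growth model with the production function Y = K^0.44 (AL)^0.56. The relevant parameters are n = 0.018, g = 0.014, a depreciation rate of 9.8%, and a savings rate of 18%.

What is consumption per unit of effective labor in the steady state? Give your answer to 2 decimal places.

c* = 1.06

At the steady state, Δk = 0, so s·k^α = (n + g + δ)·k.
Rearranging, k^(1−α) = s / (n + g + δ).
k^0.56 = 0.18 / (0.018 + 0.014 + 0.098) = 0.18 / 0.130 = 1.3846
k* = 1.3846^(1/0.56) ≈ 1.7880
y* = (k*)^α = 1.7880^0.44 ≈ 1.2913
c* = (1 − s)·y* = (1 − 0.18) × 1.2913 ≈ 1.0589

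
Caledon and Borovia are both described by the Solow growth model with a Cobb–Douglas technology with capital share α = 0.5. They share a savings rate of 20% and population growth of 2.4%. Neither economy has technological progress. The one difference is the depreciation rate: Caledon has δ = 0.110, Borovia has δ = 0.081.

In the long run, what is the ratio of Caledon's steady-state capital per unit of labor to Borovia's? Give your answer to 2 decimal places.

ratio ≈ 0.61

Steady-state k* = [s/(n + δ)]^(1/(1−α)), so the ratio is [ (s_C/(n + δ)_C) / (s_B/(n + δ)_B) ]^2.
s_C/(n + δ)_C = 0.20/0.134 = 1.4925; s_B/(n + δ)_B = 0.20/0.105 = 1.9048.
Ratio = (1.4925/1.9048)^2 = 0.7835^2 ≈ 0.6139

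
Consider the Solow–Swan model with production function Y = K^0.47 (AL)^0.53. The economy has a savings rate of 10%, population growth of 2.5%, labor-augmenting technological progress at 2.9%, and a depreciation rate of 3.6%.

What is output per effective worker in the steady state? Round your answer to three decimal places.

y* = 1.098

In steady state, investment equals break-even investment: s·k^α = (n + g + δ)·k.
Rearranging, k^(1−α) = s / (n + g + δ).
k^0.53 = 0.10 / (0.025 + 0.029 + 0.036) = 0.10 / 0.090 = 1.1111
k* = 1.1111^(1/0.53) ≈ 1.2199
y* = (k*)^α = 1.2199^0.47 ≈ 1.0979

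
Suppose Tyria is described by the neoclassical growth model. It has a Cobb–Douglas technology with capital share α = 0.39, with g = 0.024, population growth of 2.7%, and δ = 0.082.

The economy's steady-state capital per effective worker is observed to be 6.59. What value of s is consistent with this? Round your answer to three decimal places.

s ≈ 0.420

At the steady state, Δk = 0, so s·k^α = (n + g + δ)·k.
So s / (n + g + δ) = (k*)^(1−α) = 6.59^0.61 = 3.1588.
Therefore s = 3.1588 × (n + g + δ) = 3.1588 × 0.133 = 0.4201.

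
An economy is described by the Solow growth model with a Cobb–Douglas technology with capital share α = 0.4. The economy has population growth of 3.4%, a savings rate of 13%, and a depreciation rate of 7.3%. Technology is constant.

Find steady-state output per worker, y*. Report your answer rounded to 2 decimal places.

y* ≈ 1.14

In steady state, investment equals break-even investment: s·k^α = (n + δ)·k.
Rearranging, k^(1−α) = s / (n + δ).
k^0.6 = 0.13 / (0.034 + 0.073) = 0.13 / 0.107 = 1.2150
k* = 1.2150^(1/0.6) ≈ 1.3834
y* = (k*)^α = 1.3834^0.4 ≈ 1.1386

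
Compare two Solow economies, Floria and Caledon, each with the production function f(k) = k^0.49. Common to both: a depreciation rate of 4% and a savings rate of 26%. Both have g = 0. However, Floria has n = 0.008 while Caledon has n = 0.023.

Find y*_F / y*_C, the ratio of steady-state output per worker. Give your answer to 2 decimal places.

y*_F / y*_C ≈ 1.30

Steady-state y* = [s/(n + δ)]^(α/(1−α)), so the ratio is [ (s_F/(n + δ)_F) / (s_C/(n + δ)_C) ]^0.9608.
s_F/(n + δ)_F = 0.26/0.048 = 5.4167; s_C/(n + δ)_C = 0.26/0.063 = 4.1270.
Ratio = (5.4167/4.1270)^0.9608 = 1.3125^0.9608 ≈ 1.2986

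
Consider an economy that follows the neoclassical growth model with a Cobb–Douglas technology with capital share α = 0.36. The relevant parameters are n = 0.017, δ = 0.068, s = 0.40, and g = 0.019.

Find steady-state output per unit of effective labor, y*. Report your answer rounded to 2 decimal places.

y* = 2.13

At the steady state, Δk = 0, so s·k^α = (n + g + δ)·k.
Rearranging, k^(1−α) = s / (n + g + δ).
k^0.64 = 0.40 / (0.017 + 0.019 + 0.068) = 0.40 / 0.104 = 3.8462
k* = 3.8462^(1/0.64) ≈ 8.2056
y* = (k*)^α = 8.2056^0.36 ≈ 2.1334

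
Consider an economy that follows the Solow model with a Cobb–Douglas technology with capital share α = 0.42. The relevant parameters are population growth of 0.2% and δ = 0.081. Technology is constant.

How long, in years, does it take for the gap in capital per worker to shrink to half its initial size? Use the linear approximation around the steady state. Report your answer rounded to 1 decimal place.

Near the steady state the convergence rate is λ = (1 − α)(n + δ).
λ = (1 − 0.42) × 0.083 = 0.58 × 0.083 = 0.04814
Half-life = ln 2 / λ = 0.6931 / 0.04814 ≈ 14.40 years

about 14.4 years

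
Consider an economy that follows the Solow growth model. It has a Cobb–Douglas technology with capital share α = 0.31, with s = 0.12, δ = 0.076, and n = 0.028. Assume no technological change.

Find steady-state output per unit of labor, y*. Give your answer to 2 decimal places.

y* ≈ 1.07

At the steady state, Δk = 0, so s·k^α = (n + δ)·k.
Dividing both sides by k: k^(1−α) = s / (n + δ).
k^0.69 = 0.12 / (0.028 + 0.076) = 0.12 / 0.104 = 1.1538
k* = 1.1538^(1/0.69) ≈ 1.2304
y* = (k*)^α = 1.2304^0.31 ≈ 1.0664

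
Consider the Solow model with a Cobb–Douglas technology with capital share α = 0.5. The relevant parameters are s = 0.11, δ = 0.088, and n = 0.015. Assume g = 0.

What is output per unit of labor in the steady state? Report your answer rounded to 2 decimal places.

In steady state, investment equals break-even investment: s·k^α = (n + δ)·k.
Rearranging, k^(1−α) = s / (n + δ).
k^0.5 = 0.11 / (0.015 + 0.088) = 0.11 / 0.103 = 1.0680
k* = 1.0680^(1/0.5) ≈ 1.1406
y* = (k*)^α = 1.1406^0.5 ≈ 1.0680

y* ≈ 1.07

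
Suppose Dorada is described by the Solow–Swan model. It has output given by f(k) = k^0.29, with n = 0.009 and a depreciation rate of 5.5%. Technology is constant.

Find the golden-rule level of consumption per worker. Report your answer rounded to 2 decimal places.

c_gold ≈ 1.32

At the golden rule, f'(k) = n + δ, so α·k^(α−1) = n + δ and k_gold = (α/(n + δ))^(1/(1−α)).
k_gold = (0.29/0.064)^(1/0.71) = 4.5313^1.4085 ≈ 8.4002
c_gold = f(k_gold) − (n + δ)·k_gold = 1.8537 − 0.064×8.4002 ≈ 1.3161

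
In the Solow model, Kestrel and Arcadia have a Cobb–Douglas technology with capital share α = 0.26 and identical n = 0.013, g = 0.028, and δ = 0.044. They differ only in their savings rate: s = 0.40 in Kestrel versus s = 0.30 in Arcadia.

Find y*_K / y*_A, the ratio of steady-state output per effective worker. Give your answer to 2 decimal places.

ratio ≈ 1.11

Steady-state y* = [s/(n + g + δ)]^(α/(1−α)), so the ratio is [ (s_K/(n + g + δ)_K) / (s_A/(n + g + δ)_A) ]^0.3514.
s_K/(n + g + δ)_K = 0.40/0.085 = 4.7059; s_A/(n + g + δ)_A = 0.30/0.085 = 3.5294.
Ratio = (4.7059/3.5294)^0.3514 = 1.3333^0.3514 ≈ 1.1064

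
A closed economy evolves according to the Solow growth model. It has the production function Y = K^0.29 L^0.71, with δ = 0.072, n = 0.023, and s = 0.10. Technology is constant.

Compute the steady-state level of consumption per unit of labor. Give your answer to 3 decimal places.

c* = 0.919

In steady state, investment equals break-even investment: s·k^α = (n + δ)·k.
Dividing both sides by k: k^(1−α) = s / (n + δ).
k^0.71 = 0.10 / (0.023 + 0.072) = 0.10 / 0.095 = 1.0526
k* = 1.0526^(1/0.71) ≈ 1.0749
y* = (k*)^α = 1.0749^0.29 ≈ 1.0212
c* = (1 − s)·y* = (1 − 0.10) × 1.0212 ≈ 0.9191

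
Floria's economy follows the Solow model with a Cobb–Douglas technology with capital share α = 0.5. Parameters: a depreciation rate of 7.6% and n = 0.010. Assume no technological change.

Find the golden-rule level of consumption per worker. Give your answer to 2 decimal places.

At the golden rule, f'(k) = n + δ, so α·k^(α−1) = n + δ and k_gold = (α/(n + δ))^(1/(1−α)).
k_gold = (0.5/0.086)^(1/0.5) = 5.8140^2 ≈ 33.8026
c_gold = f(k_gold) − (n + δ)·k_gold = 5.8140 − 0.086×33.8026 ≈ 2.9070

c_gold ≈ 2.91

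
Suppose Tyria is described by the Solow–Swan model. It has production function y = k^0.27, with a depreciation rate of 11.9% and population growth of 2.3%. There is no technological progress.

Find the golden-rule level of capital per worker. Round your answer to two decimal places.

k_gold ≈ 2.41

The golden rule sets f'(k) = n + δ, i.e. α·k^(α−1) = n + δ.
So k^(1−α) = α / (n + δ) = 0.27 / 0.142 = 1.9014.
k_gold = 1.9014^(1/0.73) ≈ 2.4115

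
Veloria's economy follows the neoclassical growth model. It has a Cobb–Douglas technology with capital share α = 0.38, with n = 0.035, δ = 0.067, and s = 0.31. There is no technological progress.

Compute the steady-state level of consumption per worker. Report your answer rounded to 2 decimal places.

c* ≈ 1.36

In steady state, investment equals break-even investment: s·k^α = (n + δ)·k.
Rearranging, k^(1−α) = s / (n + δ).
k^0.62 = 0.31 / (0.035 + 0.067) = 0.31 / 0.102 = 3.0392
k* = 3.0392^(1/0.62) ≈ 6.0068
y* = (k*)^α = 6.0068^0.38 ≈ 1.9764
c* = (1 − s)·y* = (1 − 0.31) × 1.9764 ≈ 1.3637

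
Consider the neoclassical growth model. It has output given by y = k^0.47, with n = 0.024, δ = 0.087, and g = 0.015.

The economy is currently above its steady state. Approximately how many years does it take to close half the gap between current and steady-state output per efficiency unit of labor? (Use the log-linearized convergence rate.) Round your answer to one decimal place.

about 10.4 years

Near the steady state the convergence rate is λ = (1 − α)(n + g + δ).
λ = (1 − 0.47) × 0.126 = 0.53 × 0.126 = 0.06678
Half-life = ln 2 / λ = 0.6931 / 0.06678 ≈ 10.38 years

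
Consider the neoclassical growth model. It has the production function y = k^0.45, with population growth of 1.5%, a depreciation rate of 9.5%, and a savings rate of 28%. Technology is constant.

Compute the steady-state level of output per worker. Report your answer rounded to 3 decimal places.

y* ≈ 2.148

At the steady state, Δk = 0, so s·k^α = (n + δ)·k.
Rearranging, k^(1−α) = s / (n + δ).
k^0.55 = 0.28 / (0.015 + 0.095) = 0.28 / 0.110 = 2.5455
k* = 2.5455^(1/0.55) ≈ 5.4673
y* = (k*)^α = 5.4673^0.45 ≈ 2.1478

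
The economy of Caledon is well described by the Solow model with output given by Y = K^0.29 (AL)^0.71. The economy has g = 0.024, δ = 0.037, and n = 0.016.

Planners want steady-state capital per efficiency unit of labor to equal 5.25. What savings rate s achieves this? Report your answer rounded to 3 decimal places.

Steady state requires s·f(k) = (n + g + δ)·k, i.e. s·k^α = (n + g + δ)·k.
So s / (n + g + δ) = (k*)^(1−α) = 5.25^0.71 = 3.2457.
Therefore s = 3.2457 × (n + g + δ) = 3.2457 × 0.077 = 0.2499.

s ≈ 0.250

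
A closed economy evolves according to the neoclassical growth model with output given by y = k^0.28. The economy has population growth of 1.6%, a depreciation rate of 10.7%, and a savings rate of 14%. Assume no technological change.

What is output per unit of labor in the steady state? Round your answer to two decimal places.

y* ≈ 1.05

Steady state requires s·f(k) = (n + δ)·k, i.e. s·k^α = (n + δ)·k.
Dividing both sides by k: k^(1−α) = s / (n + δ).
k^0.72 = 0.14 / (0.016 + 0.107) = 0.14 / 0.123 = 1.1382
k* = 1.1382^(1/0.72) ≈ 1.1970
y* = (k*)^α = 1.1970^0.28 ≈ 1.0516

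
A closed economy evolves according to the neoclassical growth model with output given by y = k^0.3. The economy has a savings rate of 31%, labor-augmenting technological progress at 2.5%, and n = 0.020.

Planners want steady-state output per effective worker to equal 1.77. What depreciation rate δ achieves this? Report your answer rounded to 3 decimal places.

In steady state, investment equals break-even investment: s·k^α = (n + g + δ)·k.
Since y* = [s/(n + g + δ)]^(α/(1−α)), we have s/(n + g + δ) = (y*)^((1−α)/α) = 1.77^2.3333 = 3.7896.
Therefore n + g + δ = s / 3.7896 = 0.31 / 3.7896 = 0.0818, so δ = 0.0818 − 0.045 = 0.0368.

δ ≈ 0.037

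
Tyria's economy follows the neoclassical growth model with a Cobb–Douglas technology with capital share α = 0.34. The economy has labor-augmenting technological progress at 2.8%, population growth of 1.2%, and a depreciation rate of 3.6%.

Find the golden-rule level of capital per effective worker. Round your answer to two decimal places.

The golden rule sets f'(k) = n + g + δ, i.e. α·k^(α−1) = n + g + δ.
So k^(1−α) = α / (n + g + δ) = 0.34 / 0.076 = 4.4737.
k_gold = 4.4737^(1/0.66) ≈ 9.6796

k_gold ≈ 9.68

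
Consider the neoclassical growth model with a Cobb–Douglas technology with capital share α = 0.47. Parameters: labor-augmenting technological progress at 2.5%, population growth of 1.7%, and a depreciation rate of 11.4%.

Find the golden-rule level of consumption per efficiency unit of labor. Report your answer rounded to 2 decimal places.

At the golden rule, f'(k) = n + g + δ, so α·k^(α−1) = n + g + δ and k_gold = (α/(n + g + δ))^(1/(1−α)).
k_gold = (0.47/0.156)^(1/0.53) = 3.0128^1.8868 ≈ 8.0116
c_gold = f(k_gold) − (n + g + δ)·k_gold = 2.6592 − 0.156×8.0116 ≈ 1.4094

c_gold ≈ 1.41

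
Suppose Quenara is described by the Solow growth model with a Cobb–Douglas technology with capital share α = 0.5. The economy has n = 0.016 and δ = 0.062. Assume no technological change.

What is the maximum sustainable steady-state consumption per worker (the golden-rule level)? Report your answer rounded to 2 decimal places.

c_gold ≈ 3.21

At the golden rule, f'(k) = n + δ, so α·k^(α−1) = n + δ and k_gold = (α/(n + δ))^(1/(1−α)).
k_gold = (0.5/0.078)^(1/0.5) = 6.4103^2 ≈ 41.0919
c_gold = f(k_gold) − (n + δ)·k_gold = 6.4103 − 0.078×41.0919 ≈ 3.2051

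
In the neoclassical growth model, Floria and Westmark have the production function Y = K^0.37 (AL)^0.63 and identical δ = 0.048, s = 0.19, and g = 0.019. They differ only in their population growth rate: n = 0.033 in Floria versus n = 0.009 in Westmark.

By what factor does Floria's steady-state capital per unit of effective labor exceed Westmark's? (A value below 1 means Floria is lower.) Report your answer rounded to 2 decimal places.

Steady-state k* = [s/(n + g + δ)]^(1/(1−α)), so the ratio is [ (s_F/(n + g + δ)_F) / (s_W/(n + g + δ)_W) ]^1.5873.
s_F/(n + g + δ)_F = 0.19/0.100 = 1.9000; s_W/(n + g + δ)_W = 0.19/0.076 = 2.5000.
Ratio = (1.9000/2.5000)^1.5873 = 0.7600^1.5873 ≈ 0.6469

k*_F / k*_W ≈ 0.65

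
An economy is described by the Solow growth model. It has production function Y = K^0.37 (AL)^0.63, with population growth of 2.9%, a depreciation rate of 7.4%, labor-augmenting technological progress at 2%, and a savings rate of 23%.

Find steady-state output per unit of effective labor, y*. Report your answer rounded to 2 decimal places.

At the steady state, Δk = 0, so s·k^α = (n + g + δ)·k.
Dividing both sides by k: k^(1−α) = s / (n + g + δ).
k^0.63 = 0.23 / (0.029 + 0.020 + 0.074) = 0.23 / 0.123 = 1.8699
k* = 1.8699^(1/0.63) ≈ 2.7006
y* = (k*)^α = 2.7006^0.37 ≈ 1.4442

y* = 1.44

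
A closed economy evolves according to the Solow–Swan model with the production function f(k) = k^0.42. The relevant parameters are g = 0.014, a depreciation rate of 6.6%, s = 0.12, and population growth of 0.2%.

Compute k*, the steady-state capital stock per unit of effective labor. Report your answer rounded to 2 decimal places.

k* ≈ 1.93

In steady state, investment equals break-even investment: s·k^α = (n + g + δ)·k.
Dividing both sides by k: k^(1−α) = s / (n + g + δ).
k^0.58 = 0.12 / (0.002 + 0.014 + 0.066) = 0.12 / 0.082 = 1.4634
k* = 1.4634^(1/0.58) ≈ 1.9280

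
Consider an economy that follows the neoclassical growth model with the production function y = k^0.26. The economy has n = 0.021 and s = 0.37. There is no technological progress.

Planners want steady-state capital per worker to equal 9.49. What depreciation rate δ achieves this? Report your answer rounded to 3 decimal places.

δ ≈ 0.049

In steady state, investment equals break-even investment: s·k^α = (n + δ)·k.
So s / (n + δ) = (k*)^(1−α) = 9.49^0.74 = 5.2866.
Therefore n + δ = s / 5.2866 = 0.37 / 5.2866 = 0.0700, so δ = 0.0700 − 0.021 = 0.0490.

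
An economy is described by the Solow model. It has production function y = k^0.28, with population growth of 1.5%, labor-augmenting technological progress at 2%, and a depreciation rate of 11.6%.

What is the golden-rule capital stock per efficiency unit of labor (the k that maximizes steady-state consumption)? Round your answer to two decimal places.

k_gold ≈ 2.36

The golden rule sets f'(k) = n + g + δ, i.e. α·k^(α−1) = n + g + δ.
So k^(1−α) = α / (n + g + δ) = 0.28 / 0.151 = 1.8543.
k_gold = 1.8543^(1/0.72) ≈ 2.3576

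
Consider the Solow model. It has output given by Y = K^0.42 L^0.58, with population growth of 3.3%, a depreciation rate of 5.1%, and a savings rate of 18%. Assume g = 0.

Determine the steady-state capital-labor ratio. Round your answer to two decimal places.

k* ≈ 3.72

At the steady state, Δk = 0, so s·k^α = (n + δ)·k.
Dividing both sides by k: k^(1−α) = s / (n + δ).
k^0.58 = 0.18 / (0.033 + 0.051) = 0.18 / 0.084 = 2.1429
k* = 2.1429^(1/0.58) ≈ 3.7213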